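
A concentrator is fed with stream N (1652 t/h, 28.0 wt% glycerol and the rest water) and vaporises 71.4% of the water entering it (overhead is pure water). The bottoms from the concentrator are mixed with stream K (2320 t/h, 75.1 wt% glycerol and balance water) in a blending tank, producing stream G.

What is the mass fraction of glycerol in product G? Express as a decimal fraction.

Vapour removed = 0.714×0.720×1652 = 849.26 t/h; concentrate = 802.74 t/h.
glycerol reaching the mixer = 462.56 (from concentrate) + 2320×0.751 = 2204.9 t/h.
Product flow = 802.74 + 2320 = 3122.7 t/h; glycerol fraction = 0.7061.

0.7061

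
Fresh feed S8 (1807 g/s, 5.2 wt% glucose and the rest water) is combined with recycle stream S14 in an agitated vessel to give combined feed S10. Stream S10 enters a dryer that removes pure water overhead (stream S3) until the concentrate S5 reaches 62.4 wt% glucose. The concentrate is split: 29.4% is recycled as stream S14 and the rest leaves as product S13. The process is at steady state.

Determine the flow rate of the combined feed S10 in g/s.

1870 g/s

Overall glucose balance (none leaves overhead): glucose in fresh feed = glucose in product, i.e. 1807×0.052 = (1−0.294)·S5·0.624.
S5 = 93.964/(0.624×0.706) = 213.29 g/s.
Recycle S14 = 0.294×213.29 = 62.708 g/s.
Combined feed S10 = 1807 + 62.708 = 1869.7 g/s.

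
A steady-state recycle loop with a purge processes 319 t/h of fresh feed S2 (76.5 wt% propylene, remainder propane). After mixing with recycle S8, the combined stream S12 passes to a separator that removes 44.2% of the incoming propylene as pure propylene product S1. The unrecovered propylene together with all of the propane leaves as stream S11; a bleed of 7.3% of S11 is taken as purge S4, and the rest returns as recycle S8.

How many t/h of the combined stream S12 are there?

1532 t/h

propane enters only via S2 and leaves only via the purge: 319×0.235 = 0.073×(propane in S11), and the separator passes all propane, so propane in S12 = propane in S11 = 1026.9 t/h.
propylene in S12: m_A = 319×0.765 + (1−0.073)·(1−0.442)·m_A, so m_A = 244.03/0.4827 = 505.53 t/h.
S12 = 505.53 + 1026.9 = 1532.4 t/h.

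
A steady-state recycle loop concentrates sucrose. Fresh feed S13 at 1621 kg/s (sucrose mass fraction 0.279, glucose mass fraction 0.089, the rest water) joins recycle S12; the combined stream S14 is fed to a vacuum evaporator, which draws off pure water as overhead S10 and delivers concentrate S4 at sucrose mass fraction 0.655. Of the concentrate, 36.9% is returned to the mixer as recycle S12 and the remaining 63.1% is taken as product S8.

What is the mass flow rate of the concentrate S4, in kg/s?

Overall sucrose balance (none leaves overhead): sucrose in fresh feed = sucrose in product, i.e. 1621×0.279 = (1−0.369)·S4·0.655.
S4 = 452.26/(0.655×0.631) = 1094.3 kg/s.

1094 kg/s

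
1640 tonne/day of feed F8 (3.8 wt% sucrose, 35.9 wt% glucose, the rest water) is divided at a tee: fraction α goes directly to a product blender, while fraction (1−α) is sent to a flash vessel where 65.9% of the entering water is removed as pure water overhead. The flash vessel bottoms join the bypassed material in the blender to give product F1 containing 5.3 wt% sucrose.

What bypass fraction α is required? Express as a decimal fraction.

0.288

All 1640×0.038 = 62.32 tonne/day of sucrose reaches F1, so F1 = 62.32/0.053 = 1175.8 tonne/day and vapour = 464.15 tonne/day.
The evaporator receives (1−α)·1640 of feed at 0.603 water and removes 0.659 of that water:
0.659×0.603×(1−α)×1640 = 464.15
(1−α) = 464.15/651.7 = 0.7122;  α = 0.2878.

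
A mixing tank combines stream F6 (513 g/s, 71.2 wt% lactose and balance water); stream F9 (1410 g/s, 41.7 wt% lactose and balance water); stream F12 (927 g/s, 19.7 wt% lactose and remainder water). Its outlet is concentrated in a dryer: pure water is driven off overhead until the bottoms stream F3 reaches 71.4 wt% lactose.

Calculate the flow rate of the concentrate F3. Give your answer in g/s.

lactose entering = 513×0.712 + 1410×0.417 + 927×0.197 = 1135.8 g/s.
All lactose reports to F3, so F3 = 1135.8/0.714 = 1590.8 g/s.

1591 g/s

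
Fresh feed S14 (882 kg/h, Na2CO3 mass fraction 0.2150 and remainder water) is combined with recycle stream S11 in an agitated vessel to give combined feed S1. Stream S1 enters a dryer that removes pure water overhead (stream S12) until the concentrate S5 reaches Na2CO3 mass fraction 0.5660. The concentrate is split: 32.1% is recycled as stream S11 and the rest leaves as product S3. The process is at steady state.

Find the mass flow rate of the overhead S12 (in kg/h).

547 kg/h

Overall Na2CO3 balance (none leaves overhead): Na2CO3 in fresh feed = Na2CO3 in product, i.e. 882×0.215 = (1−0.321)·S5·0.566.
S5 = 189.63/(0.566×0.679) = 493.42 kg/h.
Recycle S11 = 0.321×493.42 = 158.39 kg/h.
Combined feed S1 = 882 + 158.39 = 1040.4 kg/h.
Overhead S12 = S1 − S5 = 1040.4 − 493.42 = 546.96 kg/h.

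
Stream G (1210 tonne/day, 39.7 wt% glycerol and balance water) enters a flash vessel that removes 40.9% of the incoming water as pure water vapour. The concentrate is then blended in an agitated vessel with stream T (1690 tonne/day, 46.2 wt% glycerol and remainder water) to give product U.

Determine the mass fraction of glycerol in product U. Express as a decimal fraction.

0.485

Vapour removed = 0.409×0.603×1210 = 298.42 tonne/day; concentrate = 911.58 tonne/day.
glycerol reaching the mixer = 480.37 (from concentrate) + 1690×0.462 = 1261.2 tonne/day.
Product flow = 911.58 + 1690 = 2601.6 tonne/day; glycerol fraction = 0.485.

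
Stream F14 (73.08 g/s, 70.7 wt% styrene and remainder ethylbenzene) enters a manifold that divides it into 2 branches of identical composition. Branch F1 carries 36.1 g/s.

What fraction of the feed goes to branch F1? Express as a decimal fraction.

Fraction to F1 = 36.1/73.08 = 0.4940.

0.494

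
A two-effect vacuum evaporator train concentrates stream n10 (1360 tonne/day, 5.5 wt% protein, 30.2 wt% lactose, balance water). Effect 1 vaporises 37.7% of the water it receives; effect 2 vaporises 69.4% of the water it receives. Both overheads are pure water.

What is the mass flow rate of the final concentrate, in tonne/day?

652.2 tonne/day

water in feed = 1360×0.643 = 874.48 tonne/day.
After stage 1: water left = (1−0.377)×874.48 = 544.8; stream total = 1030.3 tonne/day.
After stage 2: water left = (1−0.694)×544.8 = 166.71; final concentrate = 652.23 tonne/day.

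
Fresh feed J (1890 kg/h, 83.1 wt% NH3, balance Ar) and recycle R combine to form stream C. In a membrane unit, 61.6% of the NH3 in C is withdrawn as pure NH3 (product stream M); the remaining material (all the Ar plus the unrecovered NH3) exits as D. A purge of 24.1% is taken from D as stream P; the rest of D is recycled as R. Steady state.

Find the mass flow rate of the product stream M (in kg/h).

1365 kg/h

NH3 in C: m_A = 1890×0.831 + (1−0.241)·(1−0.616)·m_A, so m_A = 1570.6/0.7085 = 2216.6 kg/h.
Product M = 0.616×2216.6 = 1365.5 kg/h.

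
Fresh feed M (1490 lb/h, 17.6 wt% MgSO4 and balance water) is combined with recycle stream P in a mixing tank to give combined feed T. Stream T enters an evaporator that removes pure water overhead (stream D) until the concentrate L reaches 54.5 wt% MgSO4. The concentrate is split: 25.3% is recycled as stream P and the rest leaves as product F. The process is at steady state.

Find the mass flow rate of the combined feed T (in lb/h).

Overall MgSO4 balance (none leaves overhead): MgSO4 in fresh feed = MgSO4 in product, i.e. 1490×0.176 = (1−0.253)·L·0.545.
L = 262.24/(0.545×0.747) = 644.14 lb/h.
Recycle P = 0.253×644.14 = 162.97 lb/h.
Combined feed T = 1490 + 162.97 = 1653 lb/h.

1653 lb/h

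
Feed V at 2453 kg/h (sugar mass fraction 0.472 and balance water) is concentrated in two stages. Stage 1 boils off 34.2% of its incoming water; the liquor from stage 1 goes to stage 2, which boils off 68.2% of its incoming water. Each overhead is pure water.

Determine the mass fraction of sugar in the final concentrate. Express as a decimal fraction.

water in feed = 2453×0.528 = 1295.2 kg/h.
After stage 1: water left = (1−0.342)×1295.2 = 852.23; stream total = 2010 kg/h.
After stage 2: water left = (1−0.682)×852.23 = 271.01; final concentrate = 1428.8 kg/h.
sugar fraction = 1157.8/1428.8 = 0.810.

0.810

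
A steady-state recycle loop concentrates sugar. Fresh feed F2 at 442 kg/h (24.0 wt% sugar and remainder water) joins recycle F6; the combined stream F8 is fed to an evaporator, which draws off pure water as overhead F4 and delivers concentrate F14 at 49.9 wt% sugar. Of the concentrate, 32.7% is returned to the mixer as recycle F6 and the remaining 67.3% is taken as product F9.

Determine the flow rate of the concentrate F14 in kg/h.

315.9 kg/h

Overall sugar balance (none leaves overhead): sugar in fresh feed = sugar in product, i.e. 442×0.240 = (1−0.327)·F14·0.499.
F14 = 106.08/(0.499×0.673) = 315.88 kg/h.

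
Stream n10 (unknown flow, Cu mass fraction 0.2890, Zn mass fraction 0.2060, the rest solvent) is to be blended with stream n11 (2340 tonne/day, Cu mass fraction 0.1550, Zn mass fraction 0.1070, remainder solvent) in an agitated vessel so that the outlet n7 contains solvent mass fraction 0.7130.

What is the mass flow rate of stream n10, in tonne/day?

281.3 tonne/day

Let n10 be the unknown flow. Total out = 2340 + n10.
solvent balance: 1726.9 + 0.505·n10 = 0.713·(2340 + n10)
(0.505 − 0.713)·n10 = 0.713×2340 − 1726.9 = -58.5
n10 = -58.5 / -0.208 = 281.25 tonne/day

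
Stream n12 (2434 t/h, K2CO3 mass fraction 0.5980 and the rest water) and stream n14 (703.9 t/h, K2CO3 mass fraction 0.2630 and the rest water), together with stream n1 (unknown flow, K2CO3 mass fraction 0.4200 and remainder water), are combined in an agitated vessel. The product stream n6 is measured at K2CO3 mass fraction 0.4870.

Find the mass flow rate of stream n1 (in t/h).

1679 t/h

Let n1 be the unknown flow. Total out = 3137.9 + n1.
K2CO3 balance: 1640.7 + 0.420·n1 = 0.487·(3137.9 + n1)
(0.420 − 0.487)·n1 = 0.487×3137.9 − 1640.7 = -112.5
n1 = -112.5 / -0.067 = 1679.1 t/h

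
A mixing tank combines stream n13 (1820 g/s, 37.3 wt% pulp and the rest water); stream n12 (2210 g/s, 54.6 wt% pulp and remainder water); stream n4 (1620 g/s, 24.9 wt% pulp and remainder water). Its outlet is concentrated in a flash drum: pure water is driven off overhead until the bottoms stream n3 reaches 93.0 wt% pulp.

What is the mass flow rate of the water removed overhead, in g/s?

pulp entering = 1820×0.373 + 2210×0.546 + 1620×0.249 = 2288.9 g/s.
All pulp reports to n3, so n3 = 2288.9/0.930 = 2461.2 g/s.
Total feed = 5650 g/s; overhead = 5650 − 2461.2 = 3188.8 g/s.

3189 g/s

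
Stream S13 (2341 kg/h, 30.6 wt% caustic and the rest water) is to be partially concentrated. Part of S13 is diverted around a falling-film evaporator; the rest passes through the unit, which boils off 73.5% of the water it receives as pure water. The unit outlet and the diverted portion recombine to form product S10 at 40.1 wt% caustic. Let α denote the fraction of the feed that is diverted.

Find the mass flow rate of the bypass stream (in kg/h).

All 2341×0.306 = 716.35 kg/h of caustic reaches S10, so S10 = 716.35/0.401 = 1786.4 kg/h and vapour = 554.6 kg/h.
The evaporator receives (1−α)·2341 of feed at 0.694 water and removes 0.735 of that water:
0.735×0.694×(1−α)×2341 = 554.6
(1−α) = 554.6/1194.1 = 0.4644;  α = 0.5356.
Bypass flow = 0.5356×2341 = 1253.7 kg/h.

1254 kg/h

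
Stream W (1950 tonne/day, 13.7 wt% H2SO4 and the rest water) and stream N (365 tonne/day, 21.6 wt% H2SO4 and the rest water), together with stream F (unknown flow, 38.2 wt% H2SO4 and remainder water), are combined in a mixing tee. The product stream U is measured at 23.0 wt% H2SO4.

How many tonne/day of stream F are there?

1227 tonne/day

Let F be the unknown flow. Total out = 2315 + F.
H2SO4 balance: 345.99 + 0.382·F = 0.230·(2315 + F)
(0.382 − 0.230)·F = 0.230×2315 − 345.99 = 186.46
F = 186.46 / 0.152 = 1226.7 tonne/day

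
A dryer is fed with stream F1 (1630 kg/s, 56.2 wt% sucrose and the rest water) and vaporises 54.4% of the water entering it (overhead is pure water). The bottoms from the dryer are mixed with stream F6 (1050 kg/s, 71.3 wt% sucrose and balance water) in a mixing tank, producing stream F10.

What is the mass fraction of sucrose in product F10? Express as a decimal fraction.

0.726

Vapour removed = 0.544×0.438×1630 = 388.38 kg/s; concentrate = 1241.6 kg/s.
sucrose reaching the mixer = 916.06 (from concentrate) + 1050×0.713 = 1664.7 kg/s.
Product flow = 1241.6 + 1050 = 2291.6 kg/s; sucrose fraction = 0.726.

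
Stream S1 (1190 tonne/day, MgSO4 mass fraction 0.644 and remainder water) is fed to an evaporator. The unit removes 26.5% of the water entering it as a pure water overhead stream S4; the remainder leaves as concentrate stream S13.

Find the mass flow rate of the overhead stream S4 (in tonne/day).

112.3 tonne/day

water entering = 1190×0.356 = 423.64 tonne/day; overhead removed = 0.265×423.64 = 112.26 tonne/day.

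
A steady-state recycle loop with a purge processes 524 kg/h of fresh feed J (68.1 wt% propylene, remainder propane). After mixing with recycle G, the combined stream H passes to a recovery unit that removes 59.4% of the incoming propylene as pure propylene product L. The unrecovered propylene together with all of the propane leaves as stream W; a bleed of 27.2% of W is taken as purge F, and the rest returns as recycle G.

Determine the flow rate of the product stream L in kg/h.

300.9 kg/h

propylene in H: m_A = 524×0.681 + (1−0.272)·(1−0.594)·m_A, so m_A = 356.84/0.7044 = 506.57 kg/h.
Product L = 0.594×506.57 = 300.9 kg/h.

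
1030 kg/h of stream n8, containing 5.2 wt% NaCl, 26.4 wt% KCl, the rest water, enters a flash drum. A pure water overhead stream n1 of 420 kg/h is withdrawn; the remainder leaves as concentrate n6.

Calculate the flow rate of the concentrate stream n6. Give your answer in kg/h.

610 kg/h

Concentrate = 1030 − 420 = 610 kg/h.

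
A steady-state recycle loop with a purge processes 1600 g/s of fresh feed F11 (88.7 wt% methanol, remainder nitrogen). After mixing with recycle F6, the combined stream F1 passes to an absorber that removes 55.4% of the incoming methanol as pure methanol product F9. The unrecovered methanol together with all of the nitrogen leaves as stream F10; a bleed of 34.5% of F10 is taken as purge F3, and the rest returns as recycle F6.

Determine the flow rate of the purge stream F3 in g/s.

489.3 g/s

nitrogen enters only via F11 and leaves only via the purge: 1600×0.113 = 0.345×(nitrogen in F10), and the absorber passes all nitrogen, so nitrogen in F1 = nitrogen in F10 = 524.06 g/s.
methanol in F1: m_A = 1600×0.887 + (1−0.345)·(1−0.554)·m_A, so m_A = 1419.2/0.7079 = 2004.9 g/s.
F10 = (1−0.554)×2004.9 + 524.06 = 1418.2 g/s.
Purge F3 = 0.345×1418.2 = 489.29 g/s.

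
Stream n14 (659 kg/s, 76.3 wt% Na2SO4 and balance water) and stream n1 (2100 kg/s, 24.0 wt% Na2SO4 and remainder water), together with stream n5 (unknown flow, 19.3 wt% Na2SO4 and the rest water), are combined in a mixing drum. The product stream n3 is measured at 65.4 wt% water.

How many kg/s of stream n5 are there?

341.2 kg/s

Let n5 be the unknown flow. Total out = 2759 + n5.
water balance: 1752.2 + 0.807·n5 = 0.654·(2759 + n5)
(0.807 − 0.654)·n5 = 0.654×2759 − 1752.2 = 52.203
n5 = 52.203 / 0.153 = 341.2 kg/s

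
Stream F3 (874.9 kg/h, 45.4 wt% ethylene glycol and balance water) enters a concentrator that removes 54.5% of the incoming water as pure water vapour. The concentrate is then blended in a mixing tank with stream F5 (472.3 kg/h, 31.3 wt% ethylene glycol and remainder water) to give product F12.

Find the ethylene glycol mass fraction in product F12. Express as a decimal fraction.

Vapour removed = 0.545×0.546×874.9 = 260.34 kg/h; concentrate = 614.56 kg/h.
ethylene glycol reaching the mixer = 397.2 (from concentrate) + 472.3×0.313 = 545.03 kg/h.
Product flow = 614.56 + 472.3 = 1086.9 kg/h; ethylene glycol fraction = 0.5015.

0.5015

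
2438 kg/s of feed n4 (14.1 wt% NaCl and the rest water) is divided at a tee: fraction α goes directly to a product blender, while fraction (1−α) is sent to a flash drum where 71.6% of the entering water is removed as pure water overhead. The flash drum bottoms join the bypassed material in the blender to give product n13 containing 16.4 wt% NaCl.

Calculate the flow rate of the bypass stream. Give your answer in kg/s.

1882 kg/s

All 2438×0.141 = 343.76 kg/s of NaCl reaches n13, so n13 = 343.76/0.164 = 2096.1 kg/s and vapour = 341.91 kg/s.
The evaporator receives (1−α)·2438 of feed at 0.859 water and removes 0.716 of that water:
0.716×0.859×(1−α)×2438 = 341.91
(1−α) = 341.91/1499.5 = 0.2280;  α = 0.7720.
Bypass flow = 0.7720×2438 = 1882.1 kg/s.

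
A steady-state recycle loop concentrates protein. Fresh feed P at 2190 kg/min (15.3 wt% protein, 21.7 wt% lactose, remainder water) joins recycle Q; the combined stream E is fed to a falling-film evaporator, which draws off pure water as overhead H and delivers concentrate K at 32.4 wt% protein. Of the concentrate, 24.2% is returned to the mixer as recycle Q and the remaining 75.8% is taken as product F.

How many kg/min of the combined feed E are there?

2520 kg/min

Overall protein balance (none leaves overhead): protein in fresh feed = protein in product, i.e. 2190×0.153 = (1−0.242)·K·0.324.
K = 335.07/(0.324×0.758) = 1364.3 kg/min.
Recycle Q = 0.242×1364.3 = 330.17 kg/min.
Combined feed E = 2190 + 330.17 = 2520.2 kg/min.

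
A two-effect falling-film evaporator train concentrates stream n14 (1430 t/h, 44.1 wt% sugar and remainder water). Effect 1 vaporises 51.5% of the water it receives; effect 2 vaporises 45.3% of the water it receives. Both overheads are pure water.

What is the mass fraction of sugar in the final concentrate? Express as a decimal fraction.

water in feed = 1430×0.559 = 799.37 t/h.
After stage 1: water left = (1−0.515)×799.37 = 387.69; stream total = 1018.3 t/h.
After stage 2: water left = (1−0.453)×387.69 = 212.07; final concentrate = 842.7 t/h.
sugar fraction = 630.63/842.7 = 0.7483.

0.7483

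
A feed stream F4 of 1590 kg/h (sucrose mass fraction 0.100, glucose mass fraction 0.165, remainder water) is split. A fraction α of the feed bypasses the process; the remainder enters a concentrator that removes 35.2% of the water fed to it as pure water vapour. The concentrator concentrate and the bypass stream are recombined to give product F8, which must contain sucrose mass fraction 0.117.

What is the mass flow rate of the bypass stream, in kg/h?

697 kg/h

All 1590×0.100 = 159 kg/h of sucrose reaches F8, so F8 = 159/0.117 = 1359 kg/h and vapour = 231.03 kg/h.
The evaporator receives (1−α)·1590 of feed at 0.735 water and removes 0.352 of that water:
0.352×0.735×(1−α)×1590 = 231.03
(1−α) = 231.03/411.36 = 0.5616;  α = 0.4384.
Bypass flow = 0.4384×1590 = 697.04 kg/h.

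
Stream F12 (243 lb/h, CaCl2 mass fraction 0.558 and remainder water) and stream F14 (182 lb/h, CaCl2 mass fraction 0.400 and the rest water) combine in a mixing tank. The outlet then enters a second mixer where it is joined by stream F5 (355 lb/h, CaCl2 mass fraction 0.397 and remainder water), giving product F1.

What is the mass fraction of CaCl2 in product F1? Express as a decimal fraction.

Overall, product flow = 780 lb/h.
CaCl2 in = 243×0.558 + 182×0.400 + 355×0.397 = 349.33 lb/h.
CaCl2 fraction in F1 = 0.448.

0.448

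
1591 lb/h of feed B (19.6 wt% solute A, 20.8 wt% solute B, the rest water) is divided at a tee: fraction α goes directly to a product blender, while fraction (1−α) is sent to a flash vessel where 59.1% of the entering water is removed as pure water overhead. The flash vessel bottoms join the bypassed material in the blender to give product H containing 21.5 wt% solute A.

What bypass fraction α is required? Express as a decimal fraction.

0.749

All 1591×0.196 = 311.84 lb/h of solute A reaches H, so H = 311.84/0.215 = 1450.4 lb/h and vapour = 140.6 lb/h.
The evaporator receives (1−α)·1591 of feed at 0.596 water and removes 0.591 of that water:
0.591×0.596×(1−α)×1591 = 140.6
(1−α) = 140.6/560.41 = 0.2509;  α = 0.7491.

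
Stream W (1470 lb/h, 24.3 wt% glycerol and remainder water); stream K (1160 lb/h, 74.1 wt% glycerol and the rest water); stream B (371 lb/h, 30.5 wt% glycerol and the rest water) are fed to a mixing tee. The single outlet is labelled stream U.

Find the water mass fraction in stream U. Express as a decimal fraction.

Total flow out = 1470 + 1160 + 371 = 3001 lb/h.
water in = 1470×0.757 + 1160×0.259 + 371×0.695 = 1671.1 lb/h.
water mass fraction in U = 1671.1/3001 = 0.5568.

0.5568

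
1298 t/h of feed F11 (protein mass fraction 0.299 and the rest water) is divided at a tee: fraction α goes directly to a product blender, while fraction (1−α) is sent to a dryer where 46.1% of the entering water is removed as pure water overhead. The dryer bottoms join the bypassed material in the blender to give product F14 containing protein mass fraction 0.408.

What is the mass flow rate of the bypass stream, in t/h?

All 1298×0.299 = 388.1 t/h of protein reaches F14, so F14 = 388.1/0.408 = 951.23 t/h and vapour = 346.77 t/h.
The evaporator receives (1−α)·1298 of feed at 0.701 water and removes 0.461 of that water:
0.461×0.701×(1−α)×1298 = 346.77
(1−α) = 346.77/419.46 = 0.8267;  α = 0.1733.
Bypass flow = 0.1733×1298 = 224.94 t/h.

224.9 t/h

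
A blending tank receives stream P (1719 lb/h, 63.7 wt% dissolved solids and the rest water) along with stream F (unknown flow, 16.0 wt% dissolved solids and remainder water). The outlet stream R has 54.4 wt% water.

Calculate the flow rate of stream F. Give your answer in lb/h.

Let F be the unknown flow. Total out = 1719 + F.
water balance: 624 + 0.840·F = 0.544·(1719 + F)
(0.840 − 0.544)·F = 0.544×1719 − 624 = 311.14
F = 311.14 / 0.296 = 1051.1 lb/h

1051 lb/h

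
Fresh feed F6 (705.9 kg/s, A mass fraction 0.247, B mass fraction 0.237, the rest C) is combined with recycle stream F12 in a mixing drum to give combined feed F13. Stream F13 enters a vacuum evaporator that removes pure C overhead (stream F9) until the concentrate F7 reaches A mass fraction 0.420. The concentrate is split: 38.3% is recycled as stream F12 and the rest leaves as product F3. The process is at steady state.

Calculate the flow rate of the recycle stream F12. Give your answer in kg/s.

Overall A balance (none leaves overhead): A in fresh feed = A in product, i.e. 705.9×0.247 = (1−0.383)·F7·0.420.
F7 = 174.36/(0.420×0.617) = 672.83 kg/s.
Recycle F12 = 0.383×672.83 = 257.69 kg/s.

257.7 kg/s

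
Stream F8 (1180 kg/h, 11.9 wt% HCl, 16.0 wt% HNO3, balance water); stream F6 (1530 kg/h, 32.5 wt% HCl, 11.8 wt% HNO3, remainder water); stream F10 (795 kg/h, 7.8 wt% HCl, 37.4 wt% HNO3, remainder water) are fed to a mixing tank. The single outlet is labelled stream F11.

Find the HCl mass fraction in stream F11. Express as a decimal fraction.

0.200

Total flow out = 1180 + 1530 + 795 = 3505 kg/h.
HCl in = 1180×0.119 + 1530×0.325 + 795×0.078 = 699.68 kg/h.
HCl mass fraction in F11 = 699.68/3505 = 0.200.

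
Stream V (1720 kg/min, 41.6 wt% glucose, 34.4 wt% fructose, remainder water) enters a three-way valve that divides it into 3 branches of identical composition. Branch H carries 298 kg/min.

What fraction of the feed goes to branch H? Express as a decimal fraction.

Fraction to H = 298/1720 = 0.1733.

0.173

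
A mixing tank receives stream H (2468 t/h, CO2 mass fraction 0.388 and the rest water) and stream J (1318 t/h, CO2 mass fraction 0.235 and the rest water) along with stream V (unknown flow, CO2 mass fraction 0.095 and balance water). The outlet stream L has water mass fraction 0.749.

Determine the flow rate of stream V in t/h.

2032 t/h

Let V be the unknown flow. Total out = 3786 + V.
water balance: 2518.7 + 0.905·V = 0.749·(3786 + V)
(0.905 − 0.749)·V = 0.749×3786 − 2518.7 = 317.03
V = 317.03 / 0.156 = 2032.2 t/h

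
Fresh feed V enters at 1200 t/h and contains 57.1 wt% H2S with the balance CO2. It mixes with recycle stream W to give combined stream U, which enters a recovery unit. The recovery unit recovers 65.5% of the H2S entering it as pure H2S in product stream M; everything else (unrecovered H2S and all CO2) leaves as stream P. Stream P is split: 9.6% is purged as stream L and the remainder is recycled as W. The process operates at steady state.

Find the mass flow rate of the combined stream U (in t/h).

CO2 enters only via V and leaves only via the purge: 1200×0.429 = 0.096×(CO2 in P), and the recovery unit passes all CO2, so CO2 in U = CO2 in P = 5362.5 t/h.
H2S in U: m_A = 1200×0.571 + (1−0.096)·(1−0.655)·m_A, so m_A = 685.2/0.6881 = 995.76 t/h.
U = 995.76 + 5362.5 = 6358.3 t/h.

6358 t/h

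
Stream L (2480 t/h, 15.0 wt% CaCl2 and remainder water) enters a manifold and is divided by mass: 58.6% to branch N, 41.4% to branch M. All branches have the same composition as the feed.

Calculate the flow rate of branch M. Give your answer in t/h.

Branch M flow = 0.414×2480 = 1026.7 t/h.

1027 t/h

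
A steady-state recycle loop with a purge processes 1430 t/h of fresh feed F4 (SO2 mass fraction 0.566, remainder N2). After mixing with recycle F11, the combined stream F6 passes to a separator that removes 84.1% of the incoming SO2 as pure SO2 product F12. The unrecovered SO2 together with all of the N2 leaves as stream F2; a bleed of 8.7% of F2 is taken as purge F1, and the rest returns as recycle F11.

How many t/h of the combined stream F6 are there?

8080 t/h

N2 enters only via F4 and leaves only via the purge: 1430×0.434 = 0.087×(N2 in F2), and the separator passes all N2, so N2 in F6 = N2 in F2 = 7133.6 t/h.
SO2 in F6: m_A = 1430×0.566 + (1−0.087)·(1−0.841)·m_A, so m_A = 809.38/0.8548 = 946.83 t/h.
F6 = 946.83 + 7133.6 = 8080.4 t/h.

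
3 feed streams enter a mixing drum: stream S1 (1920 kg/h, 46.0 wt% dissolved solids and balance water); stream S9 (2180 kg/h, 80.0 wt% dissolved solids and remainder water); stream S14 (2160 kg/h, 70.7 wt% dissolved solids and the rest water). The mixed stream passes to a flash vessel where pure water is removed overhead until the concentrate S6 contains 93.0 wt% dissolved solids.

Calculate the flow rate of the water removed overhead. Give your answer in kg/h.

1793 kg/h

dissolved solids entering = 1920×0.460 + 2180×0.800 + 2160×0.707 = 4154.3 kg/h.
All dissolved solids reports to S6, so S6 = 4154.3/0.930 = 4467 kg/h.
Total feed = 6260 kg/h; overhead = 6260 − 4467 = 1793 kg/h.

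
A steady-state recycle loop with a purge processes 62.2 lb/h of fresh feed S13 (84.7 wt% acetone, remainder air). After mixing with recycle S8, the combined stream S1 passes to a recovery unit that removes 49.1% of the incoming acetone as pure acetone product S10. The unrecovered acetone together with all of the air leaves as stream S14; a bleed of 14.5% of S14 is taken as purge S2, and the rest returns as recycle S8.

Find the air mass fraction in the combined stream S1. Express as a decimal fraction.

0.413

air enters only via S13 and leaves only via the purge: 62.2×0.153 = 0.145×(air in S14), and the recovery unit passes all air, so air in S1 = air in S14 = 65.632 lb/h.
acetone in S1: m_A = 62.2×0.847 + (1−0.145)·(1−0.491)·m_A, so m_A = 52.683/0.5648 = 93.277 lb/h.
S1 = 93.277 + 65.632 = 158.91 lb/h.
air fraction in S1 = 65.632/158.91 = 0.413.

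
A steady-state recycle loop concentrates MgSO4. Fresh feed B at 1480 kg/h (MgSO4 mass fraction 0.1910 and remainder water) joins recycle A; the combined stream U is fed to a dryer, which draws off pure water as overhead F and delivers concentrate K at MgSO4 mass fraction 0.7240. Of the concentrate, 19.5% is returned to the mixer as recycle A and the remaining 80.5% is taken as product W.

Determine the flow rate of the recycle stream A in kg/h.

94.58 kg/h

Overall MgSO4 balance (none leaves overhead): MgSO4 in fresh feed = MgSO4 in product, i.e. 1480×0.191 = (1−0.195)·K·0.724.
K = 282.68/(0.724×0.805) = 485.02 kg/h.
Recycle A = 0.195×485.02 = 94.579 kg/h.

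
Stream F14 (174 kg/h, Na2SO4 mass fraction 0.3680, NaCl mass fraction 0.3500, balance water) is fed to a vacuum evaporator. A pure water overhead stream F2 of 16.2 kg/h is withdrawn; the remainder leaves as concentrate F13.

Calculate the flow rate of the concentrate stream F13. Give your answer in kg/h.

Concentrate = 174 − 16.2 = 157.8 kg/h.

157.8 kg/h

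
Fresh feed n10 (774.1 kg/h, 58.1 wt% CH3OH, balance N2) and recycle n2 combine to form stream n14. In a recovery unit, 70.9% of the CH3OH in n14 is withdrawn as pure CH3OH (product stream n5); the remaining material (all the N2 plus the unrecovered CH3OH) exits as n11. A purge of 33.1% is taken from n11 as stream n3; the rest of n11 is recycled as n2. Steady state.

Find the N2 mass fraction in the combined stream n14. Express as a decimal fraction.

N2 enters only via n10 and leaves only via the purge: 774.1×0.419 = 0.331×(N2 in n11), and the recovery unit passes all N2, so N2 in n14 = N2 in n11 = 979.9 kg/h.
CH3OH in n14: m_A = 774.1×0.581 + (1−0.331)·(1−0.709)·m_A, so m_A = 449.75/0.8053 = 558.48 kg/h.
n14 = 558.48 + 979.9 = 1538.4 kg/h.
N2 fraction in n14 = 979.9/1538.4 = 0.637.

0.637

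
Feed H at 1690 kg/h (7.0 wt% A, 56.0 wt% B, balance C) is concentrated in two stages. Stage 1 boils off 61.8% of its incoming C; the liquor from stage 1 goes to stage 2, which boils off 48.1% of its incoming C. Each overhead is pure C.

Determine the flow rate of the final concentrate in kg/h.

C in feed = 1690×0.370 = 625.3 kg/h.
After stage 1: C left = (1−0.618)×625.3 = 238.86; stream total = 1303.6 kg/h.
After stage 2: C left = (1−0.481)×238.86 = 123.97; final concentrate = 1188.7 kg/h.

1189 kg/h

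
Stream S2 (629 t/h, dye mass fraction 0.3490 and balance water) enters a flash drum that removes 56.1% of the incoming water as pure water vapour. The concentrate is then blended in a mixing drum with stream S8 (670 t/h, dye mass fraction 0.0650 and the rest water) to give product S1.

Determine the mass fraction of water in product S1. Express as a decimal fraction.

Vapour removed = 0.561×0.651×629 = 229.72 t/h; concentrate = 399.28 t/h.
water reaching the mixer = 179.76 (from concentrate) + 670×0.935 = 806.21 t/h.
Product flow = 399.28 + 670 = 1069.3 t/h; water fraction = 0.7540.

0.7540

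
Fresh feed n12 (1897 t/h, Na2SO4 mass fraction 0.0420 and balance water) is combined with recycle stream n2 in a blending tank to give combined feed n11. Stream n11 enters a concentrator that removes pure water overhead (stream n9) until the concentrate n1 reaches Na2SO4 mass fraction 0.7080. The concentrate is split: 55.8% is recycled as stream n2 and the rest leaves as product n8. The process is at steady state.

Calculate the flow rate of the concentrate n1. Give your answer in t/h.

Overall Na2SO4 balance (none leaves overhead): Na2SO4 in fresh feed = Na2SO4 in product, i.e. 1897×0.042 = (1−0.558)·n1·0.708.
n1 = 79.674/(0.708×0.442) = 254.6 t/h.

254.6 t/h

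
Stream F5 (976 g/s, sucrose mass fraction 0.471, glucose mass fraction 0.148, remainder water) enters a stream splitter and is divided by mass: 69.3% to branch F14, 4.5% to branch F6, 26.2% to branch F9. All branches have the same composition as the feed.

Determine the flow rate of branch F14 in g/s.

676.4 g/s

Branch F14 flow = 0.693×976 = 676.37 g/s.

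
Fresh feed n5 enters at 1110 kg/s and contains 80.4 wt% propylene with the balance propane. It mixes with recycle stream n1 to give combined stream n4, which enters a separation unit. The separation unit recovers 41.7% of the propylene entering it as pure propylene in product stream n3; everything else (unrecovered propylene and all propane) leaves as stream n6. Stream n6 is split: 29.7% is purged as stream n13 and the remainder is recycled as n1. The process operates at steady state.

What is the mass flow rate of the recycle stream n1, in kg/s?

propane enters only via n5 and leaves only via the purge: 1110×0.196 = 0.297×(propane in n6), and the separation unit passes all propane, so propane in n4 = propane in n6 = 732.53 kg/s.
propylene in n4: m_A = 1110×0.804 + (1−0.297)·(1−0.417)·m_A, so m_A = 892.44/0.5902 = 1512.2 kg/s.
n6 = (1−0.417)×1512.2 + 732.53 = 1614.2 kg/s.
Recycle n1 = (1−0.297)×1614.2 = 1134.7 kg/s.

1135 kg/s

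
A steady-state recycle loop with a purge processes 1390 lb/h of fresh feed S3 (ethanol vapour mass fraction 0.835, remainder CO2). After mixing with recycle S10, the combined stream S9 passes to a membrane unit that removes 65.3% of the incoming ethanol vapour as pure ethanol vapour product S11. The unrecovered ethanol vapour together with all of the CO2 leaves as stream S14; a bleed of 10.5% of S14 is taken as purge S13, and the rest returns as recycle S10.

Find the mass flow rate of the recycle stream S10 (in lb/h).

2478 lb/h

CO2 enters only via S3 and leaves only via the purge: 1390×0.165 = 0.105×(CO2 in S14), and the membrane unit passes all CO2, so CO2 in S9 = CO2 in S14 = 2184.3 lb/h.
ethanol vapour in S9: m_A = 1390×0.835 + (1−0.105)·(1−0.653)·m_A, so m_A = 1160.6/0.6894 = 1683.5 lb/h.
S14 = (1−0.653)×1683.5 + 2184.3 = 2768.5 lb/h.
Recycle S10 = (1−0.105)×2768.5 = 2477.8 lb/h.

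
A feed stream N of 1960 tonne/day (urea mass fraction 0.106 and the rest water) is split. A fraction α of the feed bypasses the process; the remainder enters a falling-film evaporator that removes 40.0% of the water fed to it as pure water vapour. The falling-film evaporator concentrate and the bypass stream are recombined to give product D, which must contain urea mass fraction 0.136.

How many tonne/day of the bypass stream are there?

All 1960×0.106 = 207.76 tonne/day of urea reaches D, so D = 207.76/0.136 = 1527.6 tonne/day and vapour = 432.35 tonne/day.
The evaporator receives (1−α)·1960 of feed at 0.894 water and removes 0.400 of that water:
0.400×0.894×(1−α)×1960 = 432.35
(1−α) = 432.35/700.9 = 0.6169;  α = 0.3831.
Bypass flow = 0.3831×1960 = 750.96 tonne/day.

751 tonne/day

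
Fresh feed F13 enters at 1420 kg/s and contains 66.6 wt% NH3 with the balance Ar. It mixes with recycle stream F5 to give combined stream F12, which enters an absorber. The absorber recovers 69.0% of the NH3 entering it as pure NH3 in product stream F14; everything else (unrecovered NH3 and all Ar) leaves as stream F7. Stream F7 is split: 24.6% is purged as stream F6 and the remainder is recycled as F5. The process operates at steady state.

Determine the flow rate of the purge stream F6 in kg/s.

Ar enters only via F13 and leaves only via the purge: 1420×0.334 = 0.246×(Ar in F7), and the absorber passes all Ar, so Ar in F12 = Ar in F7 = 1928 kg/s.
NH3 in F12: m_A = 1420×0.666 + (1−0.246)·(1−0.690)·m_A, so m_A = 945.72/0.7663 = 1234.2 kg/s.
F7 = (1−0.690)×1234.2 + 1928 = 2310.6 kg/s.
Purge F6 = 0.246×2310.6 = 568.4 kg/s.

568.4 kg/s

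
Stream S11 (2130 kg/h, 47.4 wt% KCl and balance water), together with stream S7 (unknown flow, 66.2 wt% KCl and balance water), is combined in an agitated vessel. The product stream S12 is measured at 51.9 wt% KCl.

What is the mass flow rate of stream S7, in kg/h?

Let S7 be the unknown flow. Total out = 2130 + S7.
KCl balance: 1009.6 + 0.662·S7 = 0.519·(2130 + S7)
(0.662 − 0.519)·S7 = 0.519×2130 − 1009.6 = 95.85
S7 = 95.85 / 0.143 = 670.28 kg/h

670.3 kg/h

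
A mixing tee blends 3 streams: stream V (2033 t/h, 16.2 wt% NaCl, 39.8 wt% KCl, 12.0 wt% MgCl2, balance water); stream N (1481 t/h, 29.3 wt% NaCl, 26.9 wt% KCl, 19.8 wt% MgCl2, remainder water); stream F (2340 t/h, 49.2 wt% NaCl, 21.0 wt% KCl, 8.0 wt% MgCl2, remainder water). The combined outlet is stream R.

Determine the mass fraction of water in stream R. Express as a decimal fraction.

Total flow out = 2033 + 1481 + 2340 = 5854 t/h.
water in = 2033×0.320 + 1481×0.240 + 2340×0.218 = 1516.1 t/h.
water mass fraction in R = 1516.1/5854 = 0.259.

0.259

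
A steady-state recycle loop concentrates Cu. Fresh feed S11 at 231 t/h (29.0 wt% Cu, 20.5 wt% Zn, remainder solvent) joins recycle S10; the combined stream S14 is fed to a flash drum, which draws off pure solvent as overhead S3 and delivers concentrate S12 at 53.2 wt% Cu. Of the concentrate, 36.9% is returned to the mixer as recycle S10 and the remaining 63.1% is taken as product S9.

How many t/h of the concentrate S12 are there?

199.6 t/h

Overall Cu balance (none leaves overhead): Cu in fresh feed = Cu in product, i.e. 231×0.290 = (1−0.369)·S12·0.532.
S12 = 66.99/(0.532×0.631) = 199.56 t/h.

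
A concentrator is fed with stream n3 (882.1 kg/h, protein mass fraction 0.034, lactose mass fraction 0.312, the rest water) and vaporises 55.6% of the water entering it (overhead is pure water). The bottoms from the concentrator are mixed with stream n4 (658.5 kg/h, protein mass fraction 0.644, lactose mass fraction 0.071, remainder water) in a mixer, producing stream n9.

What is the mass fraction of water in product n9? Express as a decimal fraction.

0.364

Vapour removed = 0.556×0.654×882.1 = 320.75 kg/h; concentrate = 561.35 kg/h.
water reaching the mixer = 256.14 (from concentrate) + 658.5×0.285 = 443.81 kg/h.
Product flow = 561.35 + 658.5 = 1219.8 kg/h; water fraction = 0.364.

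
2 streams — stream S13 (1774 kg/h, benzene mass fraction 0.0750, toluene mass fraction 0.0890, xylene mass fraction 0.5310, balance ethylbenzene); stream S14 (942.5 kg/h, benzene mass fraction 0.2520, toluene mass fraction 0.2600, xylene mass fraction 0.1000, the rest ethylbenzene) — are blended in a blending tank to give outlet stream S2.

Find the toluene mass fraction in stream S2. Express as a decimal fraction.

0.1483

Total flow out = 1774 + 942.5 = 2716.5 kg/h.
toluene in = 1774×0.089 + 942.5×0.260 = 402.94 kg/h.
toluene mass fraction in S2 = 402.94/2716.5 = 0.1483.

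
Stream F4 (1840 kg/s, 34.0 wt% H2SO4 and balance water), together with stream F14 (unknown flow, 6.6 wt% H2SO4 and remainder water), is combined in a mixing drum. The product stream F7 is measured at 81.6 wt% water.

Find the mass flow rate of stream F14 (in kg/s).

Let F14 be the unknown flow. Total out = 1840 + F14.
water balance: 1214.4 + 0.934·F14 = 0.816·(1840 + F14)
(0.934 − 0.816)·F14 = 0.816×1840 − 1214.4 = 287.04
F14 = 287.04 / 0.118 = 2432.5 kg/s

2433 kg/s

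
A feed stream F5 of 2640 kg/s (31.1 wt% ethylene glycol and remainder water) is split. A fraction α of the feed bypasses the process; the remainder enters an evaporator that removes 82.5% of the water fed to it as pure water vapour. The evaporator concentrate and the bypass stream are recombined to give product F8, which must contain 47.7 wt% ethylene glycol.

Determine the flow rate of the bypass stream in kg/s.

All 2640×0.311 = 821.04 kg/s of ethylene glycol reaches F8, so F8 = 821.04/0.477 = 1721.3 kg/s and vapour = 918.74 kg/s.
The evaporator receives (1−α)·2640 of feed at 0.689 water and removes 0.825 of that water:
0.825×0.689×(1−α)×2640 = 918.74
(1−α) = 918.74/1500.6 = 0.6122;  α = 0.3878.
Bypass flow = 0.3878×2640 = 1023.7 kg/s.

1024 kg/s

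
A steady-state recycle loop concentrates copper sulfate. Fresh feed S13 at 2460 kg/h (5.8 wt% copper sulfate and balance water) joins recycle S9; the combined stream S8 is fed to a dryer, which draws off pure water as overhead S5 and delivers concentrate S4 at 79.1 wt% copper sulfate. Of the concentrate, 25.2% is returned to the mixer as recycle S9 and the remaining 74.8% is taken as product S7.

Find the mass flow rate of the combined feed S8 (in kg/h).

2521 kg/h

Overall copper sulfate balance (none leaves overhead): copper sulfate in fresh feed = copper sulfate in product, i.e. 2460×0.058 = (1−0.252)·S4·0.791.
S4 = 142.68/(0.791×0.748) = 241.15 kg/h.
Recycle S9 = 0.252×241.15 = 60.769 kg/h.
Combined feed S8 = 2460 + 60.769 = 2520.8 kg/h.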